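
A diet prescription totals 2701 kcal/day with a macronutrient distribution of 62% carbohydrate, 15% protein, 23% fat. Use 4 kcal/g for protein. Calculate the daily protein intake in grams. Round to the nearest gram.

Protein energy = 15% × 2701 = 405.15 kcal.
At 4 kcal/g: 405.15 ÷ 4 = 101.2875 g.

101 g/day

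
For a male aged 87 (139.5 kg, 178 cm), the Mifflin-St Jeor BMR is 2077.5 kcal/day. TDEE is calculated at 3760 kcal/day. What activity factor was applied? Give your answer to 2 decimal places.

Activity factor = TEE ÷ BMR = 3760 ÷ 2077.5 = 1.81.

1.81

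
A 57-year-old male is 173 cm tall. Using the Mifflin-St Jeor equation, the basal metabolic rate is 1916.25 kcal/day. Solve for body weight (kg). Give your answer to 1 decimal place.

1916.25 = 10·W + 6.25(173) − 5(57) + 5
10·W = 1916.25 − 801.25 = 1115, so W = 111.5 kg.

111.5 kg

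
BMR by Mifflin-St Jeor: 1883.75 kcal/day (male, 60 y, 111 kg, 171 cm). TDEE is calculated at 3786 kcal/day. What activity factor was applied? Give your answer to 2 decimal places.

Activity factor = TEE ÷ BMR = 3786 ÷ 1883.75 = 2.01.

2.01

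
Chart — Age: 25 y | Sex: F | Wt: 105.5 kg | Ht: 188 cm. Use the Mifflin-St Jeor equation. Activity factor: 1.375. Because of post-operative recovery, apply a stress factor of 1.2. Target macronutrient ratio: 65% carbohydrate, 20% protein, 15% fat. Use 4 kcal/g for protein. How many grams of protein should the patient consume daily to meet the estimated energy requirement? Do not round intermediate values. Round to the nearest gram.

160 g/day

Mifflin-St Jeor (female): BMR = 10(105.5) + 6.25(188) − 5(25) − 161 = 1055 + 1175 − 125 − 161 = 1944 kcal/day.
TEE = 1944 × 1.375 = 2673 kcal/day.
With stress factor 1.2: 2673 × 1.2 = 3207.6 kcal/day.
Protein energy = 20% × 3207.6 = 641.52 kcal.
Protein = 641.52 ÷ 4 kcal/g = 160.38 g.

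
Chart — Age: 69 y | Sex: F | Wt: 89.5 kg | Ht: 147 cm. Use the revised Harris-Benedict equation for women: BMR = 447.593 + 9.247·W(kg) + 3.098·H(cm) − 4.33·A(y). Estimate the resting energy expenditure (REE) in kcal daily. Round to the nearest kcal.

1432 kcal daily

Harris-Benedict: BMR = 447.593 + 9.247(89.5) + 3.098(147) − 4.33(69) = 1431.8355 kcal/day.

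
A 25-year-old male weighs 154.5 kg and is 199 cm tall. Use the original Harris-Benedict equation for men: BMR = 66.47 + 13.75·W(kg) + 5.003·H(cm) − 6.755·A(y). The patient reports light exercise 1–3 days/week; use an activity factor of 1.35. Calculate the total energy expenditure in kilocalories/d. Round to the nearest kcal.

Harris-Benedict: BMR = 66.47 + 13.75(154.5) + 5.003(199) − 6.755(25) = 3017.567 kcal/day.
TEE = BMR × activity factor = 3017.567 × 1.35 = 4073.7155 kcal/day.

4074 kilocalories/d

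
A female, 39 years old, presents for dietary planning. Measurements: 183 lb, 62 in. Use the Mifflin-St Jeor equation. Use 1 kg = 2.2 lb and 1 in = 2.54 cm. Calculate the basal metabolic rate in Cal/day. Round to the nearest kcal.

1460 Cal/day

Convert to metric: weight = 183 ÷ 2.2 = 83.1818 kg; height = 62 × 2.54 = 157.48 cm.
Mifflin-St Jeor (female): BMR = 10(83.1818) + 6.25(157.48) − 5(39) − 161 = 831.8182 + 984.25 − 195 − 161 = 1460.0682 kcal/day.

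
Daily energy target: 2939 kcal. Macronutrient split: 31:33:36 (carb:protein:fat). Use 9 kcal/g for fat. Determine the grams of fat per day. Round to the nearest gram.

118 g/day

Fat energy = 36% × 2939 = 1058.04 kcal.
At 9 kcal/g: 1058.04 ÷ 9 = 117.56 g.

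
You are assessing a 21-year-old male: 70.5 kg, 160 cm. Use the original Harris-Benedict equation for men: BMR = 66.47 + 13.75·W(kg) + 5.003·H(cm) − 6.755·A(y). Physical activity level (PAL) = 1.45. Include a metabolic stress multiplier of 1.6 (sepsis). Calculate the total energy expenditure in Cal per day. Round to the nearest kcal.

3931 Cal per day

Harris-Benedict: BMR = 66.47 + 13.75(70.5) + 5.003(160) − 6.755(21) = 1694.47 kcal/day.
TEE = BMR × activity factor = 1694.47 × 1.45 = 2456.9815 kcal/day.
Apply stress factor: 2456.9815 × 1.6 = 3931.1704 kcal/day.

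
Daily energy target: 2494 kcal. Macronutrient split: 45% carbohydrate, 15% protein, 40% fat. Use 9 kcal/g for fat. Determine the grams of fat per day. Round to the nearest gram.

Fat energy = 40% × 2494 = 997.6 kcal.
At 9 kcal/g: 997.6 ÷ 9 = 110.8444 g.

111 g/day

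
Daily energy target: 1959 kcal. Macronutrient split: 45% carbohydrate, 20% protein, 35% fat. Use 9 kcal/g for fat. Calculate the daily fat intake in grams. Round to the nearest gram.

76 g/day

Fat energy = 35% × 1959 = 685.65 kcal.
At 9 kcal/g: 685.65 ÷ 9 = 76.1833 g.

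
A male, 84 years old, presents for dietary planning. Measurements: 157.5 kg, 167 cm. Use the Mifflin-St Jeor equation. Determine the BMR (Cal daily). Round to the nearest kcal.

2204 Cal daily

Mifflin-St Jeor (male): BMR = 10(157.5) + 6.25(167) − 5(84) + 5 = 1575 + 1043.75 − 420 + 5 = 2203.75 kcal/day.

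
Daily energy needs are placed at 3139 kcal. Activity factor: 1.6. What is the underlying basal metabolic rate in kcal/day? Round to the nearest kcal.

1962 kcal/day

BMR = TEE ÷ activity factor = 3139 ÷ 1.6 = 1961.875 kcal/day.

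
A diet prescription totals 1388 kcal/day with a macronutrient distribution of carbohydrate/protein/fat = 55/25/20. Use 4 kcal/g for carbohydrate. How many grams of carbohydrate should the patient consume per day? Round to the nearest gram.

191 g/day

Carbohydrate energy = 55% × 1388 = 763.4 kcal.
At 4 kcal/g: 763.4 ÷ 4 = 190.85 g.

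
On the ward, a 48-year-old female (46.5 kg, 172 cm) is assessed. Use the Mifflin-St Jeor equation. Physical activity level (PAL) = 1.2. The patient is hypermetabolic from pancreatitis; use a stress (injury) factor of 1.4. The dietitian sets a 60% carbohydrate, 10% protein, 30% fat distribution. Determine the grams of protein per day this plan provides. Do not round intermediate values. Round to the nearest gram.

Mifflin-St Jeor (female): BMR = 10(46.5) + 6.25(172) − 5(48) − 161 = 465 + 1075 − 240 − 161 = 1139 kcal/day.
TEE = 1139 × 1.2 = 1366.8 kcal/day.
With stress factor 1.4: 1366.8 × 1.4 = 1913.52 kcal/day.
Protein energy = 10% × 1913.52 = 191.352 kcal.
Protein = 191.352 ÷ 4 kcal/g = 47.838 g.

48 g/day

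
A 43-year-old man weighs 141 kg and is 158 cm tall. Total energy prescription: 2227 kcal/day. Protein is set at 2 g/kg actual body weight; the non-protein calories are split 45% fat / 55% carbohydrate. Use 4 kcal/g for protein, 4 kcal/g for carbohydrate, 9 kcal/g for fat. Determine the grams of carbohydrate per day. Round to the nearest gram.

151 g/day

Protein = 2 × 141 = 282 g → 282 × 4 = 1128 kcal.
Non-protein calories = 2227 − 1128 = 1099 kcal.
Fat: 45% × 1099 = 494.55 kcal; carbohydrate: 604.45 kcal.
Carbohydrate: 604.45 kcal ÷ 4 kcal/g = 151.1125 g.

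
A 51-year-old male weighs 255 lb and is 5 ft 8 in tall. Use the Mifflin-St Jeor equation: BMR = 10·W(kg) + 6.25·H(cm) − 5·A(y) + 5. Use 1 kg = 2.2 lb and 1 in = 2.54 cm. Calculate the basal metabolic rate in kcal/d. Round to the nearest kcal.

Convert to metric: weight = 255 ÷ 2.2 = 115.9091 kg; height = (5×12 + 8) × 2.54 = 68 × 2.54 = 172.72 cm.
Mifflin-St Jeor (male): BMR = 10(115.9091) + 6.25(172.72) − 5(51) + 5 = 1159.0909 + 1079.5 − 255 + 5 = 1988.5909 kcal/day.

1989 kcal/d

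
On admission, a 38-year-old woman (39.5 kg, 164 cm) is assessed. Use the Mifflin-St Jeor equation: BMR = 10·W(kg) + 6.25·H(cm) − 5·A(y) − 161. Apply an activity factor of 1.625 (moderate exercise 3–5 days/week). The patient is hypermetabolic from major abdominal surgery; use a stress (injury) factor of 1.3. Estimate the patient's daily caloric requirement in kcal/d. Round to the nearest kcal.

Mifflin-St Jeor (female): BMR = 10(39.5) + 6.25(164) − 5(38) − 161 = 395 + 1025 − 190 − 161 = 1069 kcal/day.
TEE = BMR × activity factor = 1069 × 1.625 = 1737.125 kcal/day.
Apply stress factor: 1737.125 × 1.3 = 2258.2625 kcal/day.

2258 kcal/d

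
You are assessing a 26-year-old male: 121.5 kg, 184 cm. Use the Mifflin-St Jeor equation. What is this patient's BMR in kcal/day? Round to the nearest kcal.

2240 kcal/day

Mifflin-St Jeor (male): BMR = 10(121.5) + 6.25(184) − 5(26) + 5 = 1215 + 1150 − 130 + 5 = 2240 kcal/day.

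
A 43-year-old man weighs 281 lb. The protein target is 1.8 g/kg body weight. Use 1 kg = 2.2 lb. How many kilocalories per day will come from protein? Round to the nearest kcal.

920 kcal/day

Weight in kg = 281 ÷ 2.2 = 127.7273 kg.
Protein = 1.8 g/kg × 127.7273 kg = 229.9091 g/day.
Protein energy = 229.9091 g × 4 kcal/g = 919.6364 kcal/day.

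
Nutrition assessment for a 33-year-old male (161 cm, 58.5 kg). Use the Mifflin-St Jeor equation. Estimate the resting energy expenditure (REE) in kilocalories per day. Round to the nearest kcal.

Mifflin-St Jeor (male): BMR = 10(58.5) + 6.25(161) − 5(33) + 5 = 585 + 1006.25 − 165 + 5 = 1431.25 kcal/day.

1431 kilocalories per day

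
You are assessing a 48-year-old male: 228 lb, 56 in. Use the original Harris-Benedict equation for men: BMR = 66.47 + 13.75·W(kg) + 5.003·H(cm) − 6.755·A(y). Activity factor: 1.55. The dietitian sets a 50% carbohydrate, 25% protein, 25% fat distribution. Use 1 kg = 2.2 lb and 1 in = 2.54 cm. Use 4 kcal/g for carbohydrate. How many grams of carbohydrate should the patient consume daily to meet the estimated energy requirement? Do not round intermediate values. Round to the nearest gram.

Convert to metric: weight = 228 ÷ 2.2 = 103.6364 kg; height = 56 × 2.54 = 142.24 cm.
Harris-Benedict: BMR = 66.47 + 13.75(103.6364) + 5.003(142.24) − 6.755(48) = 1878.8567 kcal/day.
TEE = 1878.8567 × 1.55 = 2912.2279 kcal/day.
Carbohydrate energy = 50% × 2912.2279 = 1456.114 kcal.
Carbohydrate = 1456.114 ÷ 4 kcal/g = 364.0285 g.

364 g/day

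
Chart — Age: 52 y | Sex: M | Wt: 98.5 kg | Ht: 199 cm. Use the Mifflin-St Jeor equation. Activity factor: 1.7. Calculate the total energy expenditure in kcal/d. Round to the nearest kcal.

Mifflin-St Jeor (male): BMR = 10(98.5) + 6.25(199) − 5(52) + 5 = 985 + 1243.75 − 260 + 5 = 1973.75 kcal/day.
TEE = BMR × activity factor = 1973.75 × 1.7 = 3355.375 kcal/day.

3355 kcal/d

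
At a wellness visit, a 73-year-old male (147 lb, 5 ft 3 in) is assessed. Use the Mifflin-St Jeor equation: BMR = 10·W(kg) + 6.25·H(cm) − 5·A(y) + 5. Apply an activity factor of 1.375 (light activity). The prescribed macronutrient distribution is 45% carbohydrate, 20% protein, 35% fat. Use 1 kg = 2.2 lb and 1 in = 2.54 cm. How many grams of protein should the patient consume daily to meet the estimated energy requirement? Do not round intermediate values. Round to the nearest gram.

90 g/day

Convert to metric: weight = 147 ÷ 2.2 = 66.8182 kg; height = (5×12 + 3) × 2.54 = 63 × 2.54 = 160.02 cm.
Mifflin-St Jeor (male): BMR = 10(66.8182) + 6.25(160.02) − 5(73) + 5 = 668.1818 + 1000.125 − 365 + 5 = 1308.3068 kcal/day.
TEE = 1308.3068 × 1.375 = 1798.9219 kcal/day.
Protein energy = 20% × 1798.9219 = 359.7844 kcal.
Protein = 359.7844 ÷ 4 kcal/g = 89.9461 g.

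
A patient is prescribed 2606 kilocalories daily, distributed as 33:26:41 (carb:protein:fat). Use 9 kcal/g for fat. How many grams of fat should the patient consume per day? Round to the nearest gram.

119 g/day

Fat energy = 41% × 2606 = 1068.46 kcal.
At 9 kcal/g: 1068.46 ÷ 9 = 118.7178 g.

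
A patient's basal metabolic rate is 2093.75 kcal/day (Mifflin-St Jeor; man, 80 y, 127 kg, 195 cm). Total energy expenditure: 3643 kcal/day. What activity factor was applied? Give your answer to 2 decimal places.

Activity factor = TEE ÷ BMR = 3643 ÷ 2093.75 = 1.74.

1.74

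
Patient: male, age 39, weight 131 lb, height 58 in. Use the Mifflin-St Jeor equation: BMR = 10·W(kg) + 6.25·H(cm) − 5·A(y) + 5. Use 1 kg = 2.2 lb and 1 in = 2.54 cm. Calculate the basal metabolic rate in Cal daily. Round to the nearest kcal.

Convert to metric: weight = 131 ÷ 2.2 = 59.5455 kg; height = 58 × 2.54 = 147.32 cm.
Mifflin-St Jeor (male): BMR = 10(59.5455) + 6.25(147.32) − 5(39) + 5 = 595.4545 + 920.75 − 195 + 5 = 1326.2045 kcal/day.

1326 Cal daily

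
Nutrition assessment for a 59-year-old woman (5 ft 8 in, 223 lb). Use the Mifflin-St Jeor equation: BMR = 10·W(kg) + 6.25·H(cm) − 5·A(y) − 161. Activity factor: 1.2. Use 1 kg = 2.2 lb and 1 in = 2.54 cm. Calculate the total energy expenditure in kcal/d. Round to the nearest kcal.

1965 kcal/d

Convert to metric: weight = 223 ÷ 2.2 = 101.3636 kg; height = (5×12 + 8) × 2.54 = 68 × 2.54 = 172.72 cm.
Mifflin-St Jeor (female): BMR = 10(101.3636) + 6.25(172.72) − 5(59) − 161 = 1013.6364 + 1079.5 − 295 − 161 = 1637.1364 kcal/day.
TEE = BMR × activity factor = 1637.1364 × 1.2 = 1964.5636 kcal/day.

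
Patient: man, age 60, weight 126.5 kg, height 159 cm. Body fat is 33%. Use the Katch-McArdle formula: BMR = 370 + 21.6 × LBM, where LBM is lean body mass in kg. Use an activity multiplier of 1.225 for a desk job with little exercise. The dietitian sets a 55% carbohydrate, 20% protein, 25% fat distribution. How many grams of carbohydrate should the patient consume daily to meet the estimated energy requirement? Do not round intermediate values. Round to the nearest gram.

371 g/day

LBM = 126.5 × (1 − 0.33) = 84.755 kg. Katch-McArdle: BMR = 370 + 21.6 × 84.755 = 2200.708 kcal/day.
TEE = 2200.708 × 1.225 = 2695.8673 kcal/day.
Carbohydrate energy = 55% × 2695.8673 = 1482.727 kcal.
Carbohydrate = 1482.727 ÷ 4 kcal/g = 370.6818 g.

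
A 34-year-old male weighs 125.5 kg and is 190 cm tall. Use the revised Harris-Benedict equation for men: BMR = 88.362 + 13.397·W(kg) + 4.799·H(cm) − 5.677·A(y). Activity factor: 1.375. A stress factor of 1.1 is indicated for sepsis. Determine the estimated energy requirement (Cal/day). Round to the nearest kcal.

Harris-Benedict: BMR = 88.362 + 13.397(125.5) + 4.799(190) − 5.677(34) = 2488.4775 kcal/day.
TEE = BMR × activity factor = 2488.4775 × 1.375 = 3421.6566 kcal/day.
Apply stress factor: 3421.6566 × 1.1 = 3763.8222 kcal/day.

3764 Cal/day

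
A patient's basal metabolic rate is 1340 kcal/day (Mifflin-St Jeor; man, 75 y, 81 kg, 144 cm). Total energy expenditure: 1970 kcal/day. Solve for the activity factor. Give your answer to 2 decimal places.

1.47

Activity factor = TEE ÷ BMR = 1970 ÷ 1340 = 1.47.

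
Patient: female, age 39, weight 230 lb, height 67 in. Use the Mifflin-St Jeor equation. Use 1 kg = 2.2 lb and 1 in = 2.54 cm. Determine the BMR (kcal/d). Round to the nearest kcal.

Convert to metric: weight = 230 ÷ 2.2 = 104.5455 kg; height = 67 × 2.54 = 170.18 cm.
Mifflin-St Jeor (female): BMR = 10(104.5455) + 6.25(170.18) − 5(39) − 161 = 1045.4545 + 1063.625 − 195 − 161 = 1753.0795 kcal/day.

1753 kcal/d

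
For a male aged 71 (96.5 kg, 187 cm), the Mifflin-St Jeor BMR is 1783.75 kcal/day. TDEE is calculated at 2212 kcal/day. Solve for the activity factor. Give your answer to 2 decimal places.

1.24

Activity factor = TEE ÷ BMR = 2212 ÷ 1783.75 = 1.24.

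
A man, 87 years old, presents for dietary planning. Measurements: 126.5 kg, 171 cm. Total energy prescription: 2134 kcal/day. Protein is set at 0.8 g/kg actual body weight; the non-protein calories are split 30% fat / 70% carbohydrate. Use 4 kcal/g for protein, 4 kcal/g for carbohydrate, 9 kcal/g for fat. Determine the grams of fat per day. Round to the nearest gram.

Protein = 0.8 × 126.5 = 101.2 g → 101.2 × 4 = 404.8 kcal.
Non-protein calories = 2134 − 404.8 = 1729.2 kcal.
Fat: 30% × 1729.2 = 518.76 kcal; carbohydrate: 1210.44 kcal.
Fat: 518.76 kcal ÷ 9 kcal/g = 57.64 g.

58 g/day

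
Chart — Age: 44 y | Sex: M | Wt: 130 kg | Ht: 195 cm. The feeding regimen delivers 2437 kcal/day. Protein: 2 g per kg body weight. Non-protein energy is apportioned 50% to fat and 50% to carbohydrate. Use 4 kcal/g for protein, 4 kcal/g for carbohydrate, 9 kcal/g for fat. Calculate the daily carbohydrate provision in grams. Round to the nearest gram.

Protein = 2 × 130 = 260 g → 260 × 4 = 1040 kcal.
Non-protein calories = 2437 − 1040 = 1397 kcal.
Fat: 50% × 1397 = 698.5 kcal; carbohydrate: 698.5 kcal.
Carbohydrate: 698.5 kcal ÷ 4 kcal/g = 174.625 g.

175 g/day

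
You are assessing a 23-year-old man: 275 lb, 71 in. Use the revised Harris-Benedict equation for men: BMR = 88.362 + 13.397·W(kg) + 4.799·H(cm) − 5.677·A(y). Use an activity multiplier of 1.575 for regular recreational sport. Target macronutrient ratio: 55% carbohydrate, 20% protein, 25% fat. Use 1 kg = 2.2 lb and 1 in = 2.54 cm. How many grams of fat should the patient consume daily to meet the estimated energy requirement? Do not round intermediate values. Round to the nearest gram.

Convert to metric: weight = 275 ÷ 2.2 = 125 kg; height = 71 × 2.54 = 180.34 cm.
Harris-Benedict: BMR = 88.362 + 13.397(125) + 4.799(180.34) − 5.677(23) = 2497.8677 kcal/day.
TEE = 2497.8677 × 1.575 = 3934.1416 kcal/day.
Fat energy = 25% × 3934.1416 = 983.5354 kcal.
Fat = 983.5354 ÷ 9 kcal/g = 109.2817 g.

109 g/day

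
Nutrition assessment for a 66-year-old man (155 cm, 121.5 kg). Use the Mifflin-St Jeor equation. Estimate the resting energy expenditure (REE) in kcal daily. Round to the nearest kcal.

Mifflin-St Jeor (male): BMR = 10(121.5) + 6.25(155) − 5(66) + 5 = 1215 + 968.75 − 330 + 5 = 1858.75 kcal/day.

1859 kcal daily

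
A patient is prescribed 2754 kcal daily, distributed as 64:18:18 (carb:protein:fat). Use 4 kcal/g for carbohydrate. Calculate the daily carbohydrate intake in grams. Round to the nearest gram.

441 g/day

Carbohydrate energy = 64% × 2754 = 1762.56 kcal.
At 4 kcal/g: 1762.56 ÷ 4 = 440.64 g.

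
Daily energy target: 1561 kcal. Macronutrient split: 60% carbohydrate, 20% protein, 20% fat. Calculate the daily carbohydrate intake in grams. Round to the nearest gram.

234 g/day

Carbohydrate energy = 60% × 1561 = 936.6 kcal.
At 4 kcal/g: 936.6 ÷ 4 = 234.15 g.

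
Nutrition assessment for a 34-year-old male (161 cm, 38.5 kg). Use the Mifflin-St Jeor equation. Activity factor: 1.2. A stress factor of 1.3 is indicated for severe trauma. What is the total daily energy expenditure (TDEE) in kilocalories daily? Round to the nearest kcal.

1913 kilocalories daily

Mifflin-St Jeor (male): BMR = 10(38.5) + 6.25(161) − 5(34) + 5 = 385 + 1006.25 − 170 + 5 = 1226.25 kcal/day.
TEE = BMR × activity factor = 1226.25 × 1.2 = 1471.5 kcal/day.
Apply stress factor: 1471.5 × 1.3 = 1912.95 kcal/day.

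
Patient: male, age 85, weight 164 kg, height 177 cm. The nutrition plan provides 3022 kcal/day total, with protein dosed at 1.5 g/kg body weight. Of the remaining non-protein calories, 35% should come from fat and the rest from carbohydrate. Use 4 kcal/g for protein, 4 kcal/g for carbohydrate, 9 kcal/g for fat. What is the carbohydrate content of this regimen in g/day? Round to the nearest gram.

Protein = 1.5 × 164 = 246 g → 246 × 4 = 984 kcal.
Non-protein calories = 3022 − 984 = 2038 kcal.
Fat: 35% × 2038 = 713.3 kcal; carbohydrate: 1324.7 kcal.
Carbohydrate: 1324.7 kcal ÷ 4 kcal/g = 331.175 g.

331 g/day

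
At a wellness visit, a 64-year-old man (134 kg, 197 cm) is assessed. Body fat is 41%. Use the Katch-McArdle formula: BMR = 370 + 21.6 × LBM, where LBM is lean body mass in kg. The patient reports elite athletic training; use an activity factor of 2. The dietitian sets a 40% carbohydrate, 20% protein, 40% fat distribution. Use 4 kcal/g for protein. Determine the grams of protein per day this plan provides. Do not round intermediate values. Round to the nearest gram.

208 g/day

LBM = 134 × (1 − 0.41) = 79.06 kg. Katch-McArdle: BMR = 370 + 21.6 × 79.06 = 2077.696 kcal/day.
TEE = 2077.696 × 2 = 4155.392 kcal/day.
Protein energy = 20% × 4155.392 = 831.0784 kcal.
Protein = 831.0784 ÷ 4 kcal/g = 207.7696 g.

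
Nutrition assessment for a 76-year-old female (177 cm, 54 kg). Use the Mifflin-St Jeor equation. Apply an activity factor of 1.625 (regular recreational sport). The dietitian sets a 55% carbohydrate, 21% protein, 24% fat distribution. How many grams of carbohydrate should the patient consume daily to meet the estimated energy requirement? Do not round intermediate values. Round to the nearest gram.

Mifflin-St Jeor (female): BMR = 10(54) + 6.25(177) − 5(76) − 161 = 540 + 1106.25 − 380 − 161 = 1105.25 kcal/day.
TEE = 1105.25 × 1.625 = 1796.0313 kcal/day.
Carbohydrate energy = 55% × 1796.0313 = 987.8172 kcal.
Carbohydrate = 987.8172 ÷ 4 kcal/g = 246.9543 g.

247 g/day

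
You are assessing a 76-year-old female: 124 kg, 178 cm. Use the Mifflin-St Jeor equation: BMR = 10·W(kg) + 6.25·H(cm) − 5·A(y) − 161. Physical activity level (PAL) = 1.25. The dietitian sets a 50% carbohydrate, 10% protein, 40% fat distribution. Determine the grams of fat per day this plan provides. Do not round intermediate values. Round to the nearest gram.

Mifflin-St Jeor (female): BMR = 10(124) + 6.25(178) − 5(76) − 161 = 1240 + 1112.5 − 380 − 161 = 1811.5 kcal/day.
TEE = 1811.5 × 1.25 = 2264.375 kcal/day.
Fat energy = 40% × 2264.375 = 905.75 kcal.
Fat = 905.75 ÷ 9 kcal/g = 100.6389 g.

101 g/day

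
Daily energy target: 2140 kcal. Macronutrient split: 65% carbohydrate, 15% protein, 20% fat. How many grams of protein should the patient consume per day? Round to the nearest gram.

80 g/day

Protein energy = 15% × 2140 = 321 kcal.
At 4 kcal/g: 321 ÷ 4 = 80.25 g.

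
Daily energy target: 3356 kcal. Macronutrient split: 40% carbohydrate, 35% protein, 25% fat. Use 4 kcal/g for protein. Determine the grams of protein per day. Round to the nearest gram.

Protein energy = 35% × 3356 = 1174.6 kcal.
At 4 kcal/g: 1174.6 ÷ 4 = 293.65 g.

294 g/day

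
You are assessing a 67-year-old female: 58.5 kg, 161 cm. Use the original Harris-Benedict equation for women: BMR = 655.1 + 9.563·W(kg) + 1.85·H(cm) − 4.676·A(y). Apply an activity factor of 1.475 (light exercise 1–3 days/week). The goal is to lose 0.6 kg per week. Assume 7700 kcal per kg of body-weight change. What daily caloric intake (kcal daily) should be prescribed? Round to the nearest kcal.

1109 kcal daily

Harris-Benedict: BMR = 655.1 + 9.563(58.5) + 1.85(161) − 4.676(67) = 1199.0935 kcal/day.
TEE = 1199.0935 × 1.475 = 1768.6629 kcal/day.
Required daily deficit = 0.6 × 7700 ÷ 7 = 660 kcal/day.
Target intake = 1768.6629 − 660 = 1108.6629 kcal/day.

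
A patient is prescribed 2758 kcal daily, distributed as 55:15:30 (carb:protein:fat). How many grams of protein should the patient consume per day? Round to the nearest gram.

103 g/day

Protein energy = 15% × 2758 = 413.7 kcal.
At 4 kcal/g: 413.7 ÷ 4 = 103.425 g.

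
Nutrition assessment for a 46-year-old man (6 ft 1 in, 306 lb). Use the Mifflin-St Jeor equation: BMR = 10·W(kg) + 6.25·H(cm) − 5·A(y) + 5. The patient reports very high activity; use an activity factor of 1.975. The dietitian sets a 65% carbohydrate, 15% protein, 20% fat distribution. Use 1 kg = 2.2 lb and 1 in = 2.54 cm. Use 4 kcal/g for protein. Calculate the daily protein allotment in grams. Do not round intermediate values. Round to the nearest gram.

Convert to metric: weight = 306 ÷ 2.2 = 139.0909 kg; height = (6×12 + 1) × 2.54 = 73 × 2.54 = 185.42 cm.
Mifflin-St Jeor (male): BMR = 10(139.0909) + 6.25(185.42) − 5(46) + 5 = 1390.9091 + 1158.875 − 230 + 5 = 2324.7841 kcal/day.
TEE = 2324.7841 × 1.975 = 4591.4486 kcal/day.
Protein energy = 15% × 4591.4486 = 688.7173 kcal.
Protein = 688.7173 ÷ 4 kcal/g = 172.1793 g.

172 g/day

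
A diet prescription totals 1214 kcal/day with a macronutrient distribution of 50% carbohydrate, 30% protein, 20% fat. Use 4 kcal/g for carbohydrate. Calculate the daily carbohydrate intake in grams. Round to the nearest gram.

Carbohydrate energy = 50% × 1214 = 607 kcal.
At 4 kcal/g: 607 ÷ 4 = 151.75 g.

152 g/day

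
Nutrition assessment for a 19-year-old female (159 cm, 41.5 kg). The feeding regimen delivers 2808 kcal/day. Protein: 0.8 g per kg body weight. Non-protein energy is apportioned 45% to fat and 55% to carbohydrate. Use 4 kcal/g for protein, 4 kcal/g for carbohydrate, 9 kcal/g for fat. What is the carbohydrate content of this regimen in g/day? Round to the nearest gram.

Protein = 0.8 × 41.5 = 33.2 g → 33.2 × 4 = 132.8 kcal.
Non-protein calories = 2808 − 132.8 = 2675.2 kcal.
Fat: 45% × 2675.2 = 1203.84 kcal; carbohydrate: 1471.36 kcal.
Carbohydrate: 1471.36 kcal ÷ 4 kcal/g = 367.84 g.

368 g/day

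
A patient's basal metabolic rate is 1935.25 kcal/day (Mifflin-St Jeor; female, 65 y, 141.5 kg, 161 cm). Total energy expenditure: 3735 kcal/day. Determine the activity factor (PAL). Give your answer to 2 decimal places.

Activity factor = TEE ÷ BMR = 3735 ÷ 1935.25 = 1.93.

1.93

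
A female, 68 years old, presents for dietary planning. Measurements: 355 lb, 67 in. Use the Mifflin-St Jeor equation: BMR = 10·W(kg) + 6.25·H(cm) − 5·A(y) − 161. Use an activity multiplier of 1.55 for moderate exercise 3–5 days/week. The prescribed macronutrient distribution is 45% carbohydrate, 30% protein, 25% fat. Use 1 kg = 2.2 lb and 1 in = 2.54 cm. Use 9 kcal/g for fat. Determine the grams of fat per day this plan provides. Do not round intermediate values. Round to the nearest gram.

Convert to metric: weight = 355 ÷ 2.2 = 161.3636 kg; height = 67 × 2.54 = 170.18 cm.
Mifflin-St Jeor (female): BMR = 10(161.3636) + 6.25(170.18) − 5(68) − 161 = 1613.6364 + 1063.625 − 340 − 161 = 2176.2614 kcal/day.
TEE = 2176.2614 × 1.55 = 3373.2051 kcal/day.
Fat energy = 25% × 3373.2051 = 843.3013 kcal.
Fat = 843.3013 ÷ 9 kcal/g = 93.7001 g.

94 g/day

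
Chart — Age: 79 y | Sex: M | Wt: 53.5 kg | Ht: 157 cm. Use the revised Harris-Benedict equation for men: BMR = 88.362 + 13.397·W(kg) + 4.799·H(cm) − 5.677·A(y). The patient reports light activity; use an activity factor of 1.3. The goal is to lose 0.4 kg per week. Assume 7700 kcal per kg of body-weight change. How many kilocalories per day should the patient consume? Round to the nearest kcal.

1003 kilocalories per day

Harris-Benedict: BMR = 88.362 + 13.397(53.5) + 4.799(157) − 5.677(79) = 1110.0615 kcal/day.
TEE = 1110.0615 × 1.3 = 1443.08 kcal/day.
Required daily deficit = 0.4 × 7700 ÷ 7 = 440 kcal/day.
Target intake = 1443.08 − 440 = 1003.08 kcal/day.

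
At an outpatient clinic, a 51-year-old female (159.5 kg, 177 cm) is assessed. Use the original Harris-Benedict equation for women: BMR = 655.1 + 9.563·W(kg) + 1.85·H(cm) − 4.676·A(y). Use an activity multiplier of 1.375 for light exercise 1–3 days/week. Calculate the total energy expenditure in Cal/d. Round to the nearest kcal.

Harris-Benedict: BMR = 655.1 + 9.563(159.5) + 1.85(177) − 4.676(51) = 2269.3725 kcal/day.
TEE = BMR × activity factor = 2269.3725 × 1.375 = 3120.3872 kcal/day.

3120 Cal/d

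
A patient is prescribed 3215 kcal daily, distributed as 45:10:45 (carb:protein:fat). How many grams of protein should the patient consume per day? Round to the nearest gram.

Protein energy = 10% × 3215 = 321.5 kcal.
At 4 kcal/g: 321.5 ÷ 4 = 80.375 g.

80 g/day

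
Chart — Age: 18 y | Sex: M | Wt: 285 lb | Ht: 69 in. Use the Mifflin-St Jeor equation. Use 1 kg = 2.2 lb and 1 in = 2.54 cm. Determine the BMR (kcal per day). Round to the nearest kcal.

Convert to metric: weight = 285 ÷ 2.2 = 129.5455 kg; height = 69 × 2.54 = 175.26 cm.
Mifflin-St Jeor (male): BMR = 10(129.5455) + 6.25(175.26) − 5(18) + 5 = 1295.4545 + 1095.375 − 90 + 5 = 2305.8295 kcal/day.

2306 kcal per day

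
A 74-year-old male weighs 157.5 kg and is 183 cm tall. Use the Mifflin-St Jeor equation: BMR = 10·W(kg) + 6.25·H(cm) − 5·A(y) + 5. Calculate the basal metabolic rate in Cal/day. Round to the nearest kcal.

2354 Cal/day

Mifflin-St Jeor (male): BMR = 10(157.5) + 6.25(183) − 5(74) + 5 = 1575 + 1143.75 − 370 + 5 = 2353.75 kcal/day.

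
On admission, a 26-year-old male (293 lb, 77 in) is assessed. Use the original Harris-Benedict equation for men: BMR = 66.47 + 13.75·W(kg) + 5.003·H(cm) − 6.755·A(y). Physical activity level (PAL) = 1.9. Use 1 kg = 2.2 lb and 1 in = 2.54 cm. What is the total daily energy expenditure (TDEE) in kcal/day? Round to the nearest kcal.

Convert to metric: weight = 293 ÷ 2.2 = 133.1818 kg; height = 77 × 2.54 = 195.58 cm.
Harris-Benedict: BMR = 66.47 + 13.75(133.1818) + 5.003(195.58) − 6.755(26) = 2700.5767 kcal/day.
TEE = BMR × activity factor = 2700.5767 × 1.9 = 5131.0958 kcal/day.

5131 kcal/day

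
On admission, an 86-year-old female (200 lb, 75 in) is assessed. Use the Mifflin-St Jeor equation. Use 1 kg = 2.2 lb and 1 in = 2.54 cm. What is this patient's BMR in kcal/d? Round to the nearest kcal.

Convert to metric: weight = 200 ÷ 2.2 = 90.9091 kg; height = 75 × 2.54 = 190.5 cm.
Mifflin-St Jeor (female): BMR = 10(90.9091) + 6.25(190.5) − 5(86) − 161 = 909.0909 + 1190.625 − 430 − 161 = 1508.7159 kcal/day.

1509 kcal/d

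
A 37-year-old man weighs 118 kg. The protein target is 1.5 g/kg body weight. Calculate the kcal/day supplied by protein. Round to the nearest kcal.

708 kcal/day

Protein = 1.5 g/kg × 118 kg = 177 g/day.
Protein energy = 177 g × 4 kcal/g = 708 kcal/day.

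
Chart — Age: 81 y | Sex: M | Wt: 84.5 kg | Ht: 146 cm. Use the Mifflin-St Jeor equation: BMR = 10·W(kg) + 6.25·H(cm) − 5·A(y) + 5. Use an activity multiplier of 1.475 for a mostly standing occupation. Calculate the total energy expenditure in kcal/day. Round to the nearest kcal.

2002 kcal/day

Mifflin-St Jeor (male): BMR = 10(84.5) + 6.25(146) − 5(81) + 5 = 845 + 912.5 − 405 + 5 = 1357.5 kcal/day.
TEE = BMR × activity factor = 1357.5 × 1.475 = 2002.3125 kcal/day.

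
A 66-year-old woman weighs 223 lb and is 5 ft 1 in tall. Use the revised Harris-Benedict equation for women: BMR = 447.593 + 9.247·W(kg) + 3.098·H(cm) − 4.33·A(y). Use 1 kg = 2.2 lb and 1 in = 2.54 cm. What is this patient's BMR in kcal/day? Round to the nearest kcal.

Convert to metric: weight = 223 ÷ 2.2 = 101.3636 kg; height = (5×12 + 1) × 2.54 = 61 × 2.54 = 154.94 cm.
Harris-Benedict: BMR = 447.593 + 9.247(101.3636) + 3.098(154.94) − 4.33(66) = 1579.1267 kcal/day.

1579 kcal/day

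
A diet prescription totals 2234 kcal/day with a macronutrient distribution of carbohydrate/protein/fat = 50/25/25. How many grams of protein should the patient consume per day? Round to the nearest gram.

Protein energy = 25% × 2234 = 558.5 kcal.
At 4 kcal/g: 558.5 ÷ 4 = 139.625 g.

140 g/day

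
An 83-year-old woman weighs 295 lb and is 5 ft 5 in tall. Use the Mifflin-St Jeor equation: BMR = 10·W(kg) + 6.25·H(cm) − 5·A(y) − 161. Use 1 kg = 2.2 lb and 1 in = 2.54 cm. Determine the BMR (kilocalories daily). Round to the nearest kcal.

1797 kilocalories daily

Convert to metric: weight = 295 ÷ 2.2 = 134.0909 kg; height = (5×12 + 5) × 2.54 = 65 × 2.54 = 165.1 cm.
Mifflin-St Jeor (female): BMR = 10(134.0909) + 6.25(165.1) − 5(83) − 161 = 1340.9091 + 1031.875 − 415 − 161 = 1796.7841 kcal/day.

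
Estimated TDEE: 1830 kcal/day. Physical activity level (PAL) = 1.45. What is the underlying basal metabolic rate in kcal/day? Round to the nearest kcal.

BMR = TEE ÷ activity factor = 1830 ÷ 1.45 = 1262.069 kcal/day.

1262 kcal/day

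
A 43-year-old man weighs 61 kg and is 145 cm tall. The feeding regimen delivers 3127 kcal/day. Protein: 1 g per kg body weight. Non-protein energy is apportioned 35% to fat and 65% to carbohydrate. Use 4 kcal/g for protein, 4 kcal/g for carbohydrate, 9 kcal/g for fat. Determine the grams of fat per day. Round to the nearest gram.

112 g/day

Protein = 1 × 61 = 61 g → 61 × 4 = 244 kcal.
Non-protein calories = 3127 − 244 = 2883 kcal.
Fat: 35% × 2883 = 1009.05 kcal; carbohydrate: 1873.95 kcal.
Fat: 1009.05 kcal ÷ 9 kcal/g = 112.1167 g.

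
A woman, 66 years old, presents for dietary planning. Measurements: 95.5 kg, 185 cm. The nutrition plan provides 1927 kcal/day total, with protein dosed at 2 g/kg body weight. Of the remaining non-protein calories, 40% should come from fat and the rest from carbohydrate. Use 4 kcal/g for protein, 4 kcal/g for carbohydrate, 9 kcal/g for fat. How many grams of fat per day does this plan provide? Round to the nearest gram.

52 g/day

Protein = 2 × 95.5 = 191 g → 191 × 4 = 764 kcal.
Non-protein calories = 1927 − 764 = 1163 kcal.
Fat: 40% × 1163 = 465.2 kcal; carbohydrate: 697.8 kcal.
Fat: 465.2 kcal ÷ 9 kcal/g = 51.6889 g.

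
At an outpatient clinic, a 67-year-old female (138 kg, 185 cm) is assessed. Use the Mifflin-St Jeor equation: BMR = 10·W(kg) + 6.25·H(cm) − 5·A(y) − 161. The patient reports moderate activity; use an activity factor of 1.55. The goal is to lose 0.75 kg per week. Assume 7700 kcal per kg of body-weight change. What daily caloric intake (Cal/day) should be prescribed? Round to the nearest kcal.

Mifflin-St Jeor (female): BMR = 10(138) + 6.25(185) − 5(67) − 161 = 1380 + 1156.25 − 335 − 161 = 2040.25 kcal/day.
TEE = 2040.25 × 1.55 = 3162.3875 kcal/day.
Required daily deficit = 0.75 × 7700 ÷ 7 = 825 kcal/day.
Target intake = 3162.3875 − 825 = 2337.3875 kcal/day.

2337 Cal/day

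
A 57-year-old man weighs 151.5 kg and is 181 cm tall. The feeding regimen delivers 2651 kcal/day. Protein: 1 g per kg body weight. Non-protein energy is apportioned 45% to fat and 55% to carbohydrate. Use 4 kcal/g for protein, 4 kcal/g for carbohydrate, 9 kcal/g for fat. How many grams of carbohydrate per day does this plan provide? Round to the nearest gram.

Protein = 1 × 151.5 = 151.5 g → 151.5 × 4 = 606 kcal.
Non-protein calories = 2651 − 606 = 2045 kcal.
Fat: 45% × 2045 = 920.25 kcal; carbohydrate: 1124.75 kcal.
Carbohydrate: 1124.75 kcal ÷ 4 kcal/g = 281.1875 g.

281 g/day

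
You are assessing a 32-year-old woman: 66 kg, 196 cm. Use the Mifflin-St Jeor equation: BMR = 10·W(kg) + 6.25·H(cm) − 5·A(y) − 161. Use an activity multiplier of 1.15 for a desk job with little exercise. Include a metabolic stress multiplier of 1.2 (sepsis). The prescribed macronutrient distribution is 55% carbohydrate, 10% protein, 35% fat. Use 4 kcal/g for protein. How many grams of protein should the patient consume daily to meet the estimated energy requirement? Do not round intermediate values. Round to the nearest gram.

Mifflin-St Jeor (female): BMR = 10(66) + 6.25(196) − 5(32) − 161 = 660 + 1225 − 160 − 161 = 1564 kcal/day.
TEE = 1564 × 1.15 = 1798.6 kcal/day.
With stress factor 1.2: 1798.6 × 1.2 = 2158.32 kcal/day.
Protein energy = 10% × 2158.32 = 215.832 kcal.
Protein = 215.832 ÷ 4 kcal/g = 53.958 g.

54 g/day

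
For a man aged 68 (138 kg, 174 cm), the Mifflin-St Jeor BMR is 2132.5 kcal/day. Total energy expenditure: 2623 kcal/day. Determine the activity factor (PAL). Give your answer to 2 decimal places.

1.23

Activity factor = TEE ÷ BMR = 2623 ÷ 2132.5 = 1.23.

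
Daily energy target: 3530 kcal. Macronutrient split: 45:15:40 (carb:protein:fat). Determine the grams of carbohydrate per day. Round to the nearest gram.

Carbohydrate energy = 45% × 3530 = 1588.5 kcal.
At 4 kcal/g: 1588.5 ÷ 4 = 397.125 g.

397 g/day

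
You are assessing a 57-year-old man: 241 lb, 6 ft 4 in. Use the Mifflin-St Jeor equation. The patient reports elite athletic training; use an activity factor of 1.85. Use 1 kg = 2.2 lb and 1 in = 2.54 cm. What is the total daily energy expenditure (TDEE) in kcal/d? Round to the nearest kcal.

Convert to metric: weight = 241 ÷ 2.2 = 109.5455 kg; height = (6×12 + 4) × 2.54 = 76 × 2.54 = 193.04 cm.
Mifflin-St Jeor (male): BMR = 10(109.5455) + 6.25(193.04) − 5(57) + 5 = 1095.4545 + 1206.5 − 285 + 5 = 2021.9545 kcal/day.
TEE = BMR × activity factor = 2021.9545 × 1.85 = 3740.6159 kcal/day.

3741 kcal/d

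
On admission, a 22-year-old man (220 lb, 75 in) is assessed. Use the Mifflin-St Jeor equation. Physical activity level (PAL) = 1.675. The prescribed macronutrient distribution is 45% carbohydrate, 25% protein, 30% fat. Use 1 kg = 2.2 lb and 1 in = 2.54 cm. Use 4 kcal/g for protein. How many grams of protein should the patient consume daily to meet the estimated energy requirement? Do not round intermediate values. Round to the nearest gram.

218 g/day

Convert to metric: weight = 220 ÷ 2.2 = 100 kg; height = 75 × 2.54 = 190.5 cm.
Mifflin-St Jeor (male): BMR = 10(100) + 6.25(190.5) − 5(22) + 5 = 1000 + 1190.625 − 110 + 5 = 2085.625 kcal/day.
TEE = 2085.625 × 1.675 = 3493.4219 kcal/day.
Protein energy = 25% × 3493.4219 = 873.3555 kcal.
Protein = 873.3555 ÷ 4 kcal/g = 218.3389 g.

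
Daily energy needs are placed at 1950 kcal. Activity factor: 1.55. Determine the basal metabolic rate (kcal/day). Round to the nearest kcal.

1258 kcal/day

BMR = TEE ÷ activity factor = 1950 ÷ 1.55 = 1258.0645 kcal/day.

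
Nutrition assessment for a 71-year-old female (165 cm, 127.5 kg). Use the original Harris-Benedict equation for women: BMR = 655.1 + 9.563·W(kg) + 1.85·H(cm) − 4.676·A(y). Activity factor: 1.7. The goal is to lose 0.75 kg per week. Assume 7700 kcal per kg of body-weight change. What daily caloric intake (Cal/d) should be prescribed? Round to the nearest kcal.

Harris-Benedict: BMR = 655.1 + 9.563(127.5) + 1.85(165) − 4.676(71) = 1847.6365 kcal/day.
TEE = 1847.6365 × 1.7 = 3140.9821 kcal/day.
Required daily deficit = 0.75 × 7700 ÷ 7 = 825 kcal/day.
Target intake = 3140.9821 − 825 = 2315.9821 kcal/day.

2316 Cal/d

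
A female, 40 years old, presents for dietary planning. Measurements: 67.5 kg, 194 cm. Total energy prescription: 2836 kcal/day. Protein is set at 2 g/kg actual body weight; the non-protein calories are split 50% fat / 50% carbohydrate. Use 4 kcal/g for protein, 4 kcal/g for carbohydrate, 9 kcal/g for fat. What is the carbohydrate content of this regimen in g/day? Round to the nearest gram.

Protein = 2 × 67.5 = 135 g → 135 × 4 = 540 kcal.
Non-protein calories = 2836 − 540 = 2296 kcal.
Fat: 50% × 2296 = 1148 kcal; carbohydrate: 1148 kcal.
Carbohydrate: 1148 kcal ÷ 4 kcal/g = 287 g.

287 g/day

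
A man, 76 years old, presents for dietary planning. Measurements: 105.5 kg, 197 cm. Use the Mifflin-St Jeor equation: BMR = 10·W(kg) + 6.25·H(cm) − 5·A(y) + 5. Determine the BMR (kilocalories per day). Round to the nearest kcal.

1911 kilocalories per day

Mifflin-St Jeor (male): BMR = 10(105.5) + 6.25(197) − 5(76) + 5 = 1055 + 1231.25 − 380 + 5 = 1911.25 kcal/day.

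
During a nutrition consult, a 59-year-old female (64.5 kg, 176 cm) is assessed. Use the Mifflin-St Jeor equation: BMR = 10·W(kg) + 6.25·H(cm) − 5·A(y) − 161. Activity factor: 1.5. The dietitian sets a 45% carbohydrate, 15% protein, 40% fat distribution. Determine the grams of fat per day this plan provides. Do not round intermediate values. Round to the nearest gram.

86 g/day

Mifflin-St Jeor (female): BMR = 10(64.5) + 6.25(176) − 5(59) − 161 = 645 + 1100 − 295 − 161 = 1289 kcal/day.
TEE = 1289 × 1.5 = 1933.5 kcal/day.
Fat energy = 40% × 1933.5 = 773.4 kcal.
Fat = 773.4 ÷ 9 kcal/g = 85.9333 g.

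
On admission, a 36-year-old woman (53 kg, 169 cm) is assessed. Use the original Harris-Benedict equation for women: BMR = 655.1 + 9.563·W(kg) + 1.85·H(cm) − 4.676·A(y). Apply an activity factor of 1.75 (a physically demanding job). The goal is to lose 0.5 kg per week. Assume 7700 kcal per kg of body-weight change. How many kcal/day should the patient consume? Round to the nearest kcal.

Harris-Benedict: BMR = 655.1 + 9.563(53) + 1.85(169) − 4.676(36) = 1306.253 kcal/day.
TEE = 1306.253 × 1.75 = 2285.9428 kcal/day.
Required daily deficit = 0.5 × 7700 ÷ 7 = 550 kcal/day.
Target intake = 2285.9428 − 550 = 1735.9428 kcal/day.

1736 kcal/day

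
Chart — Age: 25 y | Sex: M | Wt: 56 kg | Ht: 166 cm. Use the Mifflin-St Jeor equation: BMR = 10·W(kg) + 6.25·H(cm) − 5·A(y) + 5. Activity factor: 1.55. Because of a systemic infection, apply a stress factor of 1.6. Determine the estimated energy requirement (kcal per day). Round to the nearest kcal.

3664 kcal per day

Mifflin-St Jeor (male): BMR = 10(56) + 6.25(166) − 5(25) + 5 = 560 + 1037.5 − 125 + 5 = 1477.5 kcal/day.
TEE = BMR × activity factor = 1477.5 × 1.55 = 2290.125 kcal/day.
Apply stress factor: 2290.125 × 1.6 = 3664.2 kcal/day.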